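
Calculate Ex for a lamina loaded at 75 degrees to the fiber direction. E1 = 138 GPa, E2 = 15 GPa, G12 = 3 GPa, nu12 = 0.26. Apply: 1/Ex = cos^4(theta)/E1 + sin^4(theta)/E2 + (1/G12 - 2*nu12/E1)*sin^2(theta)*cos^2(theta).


cos^4(75) = 0.004487, sin^4(75) = 0.870513, sin^2(75)*cos^2(75) = 0.0625
1/G12 - 2*nu12/E1 = 1/3 - 2*0.26/138 = 0.329565 GPa^-1
1/Ex = 0.004487/138 + 0.870513/15 + 0.329565*0.0625 = 0.0786645 GPa^-1
Ex = 12.71 GPa

12.71 GPa


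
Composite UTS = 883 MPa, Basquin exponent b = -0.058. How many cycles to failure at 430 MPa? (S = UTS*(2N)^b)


N = 0.5 * (S/UTS)^(1/b) = 0.5 * (430/883)^(1/-0.058) = 122114.5416 cycles

122114.5416 cycles


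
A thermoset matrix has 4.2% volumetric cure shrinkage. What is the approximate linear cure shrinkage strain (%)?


Linear shrinkage ≈ vol_shrink/3 = 4.2/3 = 1.4%

1.4%


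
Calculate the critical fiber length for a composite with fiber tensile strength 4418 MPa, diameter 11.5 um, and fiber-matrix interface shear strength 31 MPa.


Lc = sigma_f * d / (2 * tau_i) = 4418 * 11.5 / (2 * 31) = 819.5 um

819.5 um


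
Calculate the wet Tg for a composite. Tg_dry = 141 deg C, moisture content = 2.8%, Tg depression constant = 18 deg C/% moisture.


Tg_wet = Tg_dry - k*moisture = 141 - 18*2.8 = 90.6 deg C

90.6 deg C


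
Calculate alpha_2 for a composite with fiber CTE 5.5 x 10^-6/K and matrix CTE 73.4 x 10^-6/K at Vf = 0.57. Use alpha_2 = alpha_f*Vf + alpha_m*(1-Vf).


alpha_2 = alpha_f*Vf + alpha_m*(1-Vf) = 5.5*0.57 + 73.4*0.43 = 34.7 x 10^-6/K

34.7 x 10^-6/K


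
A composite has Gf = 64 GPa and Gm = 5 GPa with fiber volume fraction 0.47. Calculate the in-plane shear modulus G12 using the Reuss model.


1/G12 = Vf/Gf + (1-Vf)/Gm = 0.47/64 + 0.53/5
G12 = 8.82 GPa

8.82 GPa


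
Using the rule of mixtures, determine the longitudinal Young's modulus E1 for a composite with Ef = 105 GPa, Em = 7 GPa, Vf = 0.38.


E1 = Ef*Vf + Em*(1-Vf) = 105*0.38 + 7*0.62 = 44.24 GPa

44.24 GPa


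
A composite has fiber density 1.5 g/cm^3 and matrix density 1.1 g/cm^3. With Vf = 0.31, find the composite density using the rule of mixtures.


rho_c = rho_f*Vf + rho_m*(1-Vf) = 1.5*0.31 + 1.1*0.69 = 1.224 g/cm^3

1.224 g/cm^3


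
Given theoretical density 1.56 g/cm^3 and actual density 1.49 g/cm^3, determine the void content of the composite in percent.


Void% = (rho_theo - rho_actual)/rho_theo * 100 = (1.56 - 1.49)/1.56 * 100 = 4.49%

4.49%


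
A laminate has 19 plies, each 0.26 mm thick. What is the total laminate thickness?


h = n * t_ply = 19 * 0.26 = 4.94 mm

4.94 mm


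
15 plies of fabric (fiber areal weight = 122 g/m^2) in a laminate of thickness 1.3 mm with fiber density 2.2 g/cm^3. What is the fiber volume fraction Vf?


Vf = n * FAW / (rho_f * h * 1000) = 15 * 122 / (2.2 * 1.3 * 1000) = 0.6399

0.6399


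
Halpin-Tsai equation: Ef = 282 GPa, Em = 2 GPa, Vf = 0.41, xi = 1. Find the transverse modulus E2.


eta = (Ef/Em - 1)/(Ef/Em + xi) = (141.0 - 1)/(141.0 + 1) = 0.9859
E2 = Em*(1+xi*eta*Vf)/(1-eta*Vf) = 4.71 GPa

4.71 GPa


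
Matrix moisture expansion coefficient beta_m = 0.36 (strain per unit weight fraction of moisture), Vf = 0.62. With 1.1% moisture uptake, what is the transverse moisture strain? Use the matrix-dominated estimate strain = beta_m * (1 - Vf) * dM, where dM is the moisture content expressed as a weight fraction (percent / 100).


dM = 1.1/100 = 0.011
strain = beta_m * (1-Vf) * dM = 0.36 * 0.38 * 0.011 = 0.0015048

0.0015048


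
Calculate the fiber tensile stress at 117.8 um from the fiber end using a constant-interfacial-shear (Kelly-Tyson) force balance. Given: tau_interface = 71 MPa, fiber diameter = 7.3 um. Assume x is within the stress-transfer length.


Force balance: sigma_f * (pi*d^2/4) = tau * (pi*d) * x  ->  sigma_f = 4 * tau * x / d
sigma_f = 4 * 71 * 117.8 / 7.3 = 4582.9 MPa

4582.9 MPa


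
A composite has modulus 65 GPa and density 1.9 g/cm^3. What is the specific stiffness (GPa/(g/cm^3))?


Specific stiffness = E/rho = 65/1.9 = 34.2 GPa/(g/cm^3)

34.2 GPa/(g/cm^3)


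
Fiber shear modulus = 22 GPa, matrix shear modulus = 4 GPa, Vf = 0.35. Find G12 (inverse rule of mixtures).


1/G12 = Vf/Gf + (1-Vf)/Gm = 0.35/22 + 0.65/4
G12 = 5.61 GPa

5.61 GPa


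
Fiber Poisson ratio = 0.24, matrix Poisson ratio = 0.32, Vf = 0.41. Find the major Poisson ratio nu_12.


nu_12 = nu_f*Vf + nu_m*(1-Vf) = 0.24*0.41 + 0.32*0.59 = 0.2872

0.2872


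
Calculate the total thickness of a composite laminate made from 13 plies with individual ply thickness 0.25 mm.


h = n * t_ply = 13 * 0.25 = 3.25 mm

3.25 mm


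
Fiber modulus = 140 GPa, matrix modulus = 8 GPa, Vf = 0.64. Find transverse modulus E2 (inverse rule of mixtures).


1/E2 = Vf/Ef + (1-Vf)/Em = 0.64/140 + 0.36/8
E2 = 20.17 GPa

20.17 GPa


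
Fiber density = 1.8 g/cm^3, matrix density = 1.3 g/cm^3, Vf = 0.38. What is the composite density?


rho_c = rho_f*Vf + rho_m*(1-Vf) = 1.8*0.38 + 1.3*0.62 = 1.49 g/cm^3

1.49 g/cm^3


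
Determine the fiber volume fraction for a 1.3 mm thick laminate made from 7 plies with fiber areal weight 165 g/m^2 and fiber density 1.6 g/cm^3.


Vf = n * FAW / (rho_f * h * 1000) = 7 * 165 / (1.6 * 1.3 * 1000) = 0.5553

0.5553


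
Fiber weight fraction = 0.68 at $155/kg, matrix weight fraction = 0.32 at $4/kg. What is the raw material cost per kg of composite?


Cost = cost_f*Wf + cost_m*Wm = 155*0.68 + 4*0.32 = $106.68/kg

$106.68/kg


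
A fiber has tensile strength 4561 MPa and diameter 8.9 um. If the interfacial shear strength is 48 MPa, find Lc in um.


Lc = sigma_f * d / (2 * tau_i) = 4561 * 8.9 / (2 * 48) = 422.8 um

422.8 um


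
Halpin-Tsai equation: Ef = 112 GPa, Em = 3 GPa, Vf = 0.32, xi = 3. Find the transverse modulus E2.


eta = (Ef/Em - 1)/(Ef/Em + xi) = (37.3333 - 1)/(37.3333 + 3) = 0.9008
E2 = Em*(1+xi*eta*Vf)/(1-eta*Vf) = 7.86 GPa

7.86 GPa


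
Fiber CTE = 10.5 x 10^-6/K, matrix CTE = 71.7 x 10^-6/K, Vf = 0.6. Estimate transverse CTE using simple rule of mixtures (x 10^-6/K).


alpha_2 = alpha_f*Vf + alpha_m*(1-Vf) = 10.5*0.6 + 71.7*0.4 = 35.0 x 10^-6/K

35.0 x 10^-6/K


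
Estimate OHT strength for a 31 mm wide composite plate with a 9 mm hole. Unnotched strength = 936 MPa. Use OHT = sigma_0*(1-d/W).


OHT = sigma_0*(1-d/W) = 936*(1-9/31) = 664.3 MPa

664.3 MPa


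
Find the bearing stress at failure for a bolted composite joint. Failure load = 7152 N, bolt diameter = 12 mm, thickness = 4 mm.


sigma_br = F/(d*h) = 7152/(12*4) = 149.0 MPa

149.0 MPa


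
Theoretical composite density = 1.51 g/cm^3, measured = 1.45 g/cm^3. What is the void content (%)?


Void% = (rho_theo - rho_actual)/rho_theo * 100 = (1.51 - 1.45)/1.51 * 100 = 3.97%

3.97%


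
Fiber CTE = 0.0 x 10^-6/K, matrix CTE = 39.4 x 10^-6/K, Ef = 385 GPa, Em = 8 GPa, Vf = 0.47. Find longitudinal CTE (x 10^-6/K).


E1 = Ef*Vf + Em*(1-Vf) = 185.19
alpha_1 = (alpha_f*Ef*Vf + alpha_m*Em*(1-Vf))/E1 = 0.9 x 10^-6/K

0.9 x 10^-6/K


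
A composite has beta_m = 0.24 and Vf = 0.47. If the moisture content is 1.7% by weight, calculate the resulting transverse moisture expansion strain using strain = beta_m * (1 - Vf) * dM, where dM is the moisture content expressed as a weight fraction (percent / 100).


dM = 1.7/100 = 0.017
strain = beta_m * (1-Vf) * dM = 0.24 * 0.53 * 0.017 = 0.0021624

0.0021624


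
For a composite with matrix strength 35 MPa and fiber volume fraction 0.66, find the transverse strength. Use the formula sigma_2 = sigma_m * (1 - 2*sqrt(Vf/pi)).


factor = 1 - 2*sqrt(0.66/pi) = 0.0833
sigma_2 = 35 * 0.0833 = 2.92 MPa

2.92 MPa


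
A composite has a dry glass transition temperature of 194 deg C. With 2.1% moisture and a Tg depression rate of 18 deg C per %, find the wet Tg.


Tg_wet = Tg_dry - k*moisture = 194 - 18*2.1 = 156.2 deg C

156.2 deg C


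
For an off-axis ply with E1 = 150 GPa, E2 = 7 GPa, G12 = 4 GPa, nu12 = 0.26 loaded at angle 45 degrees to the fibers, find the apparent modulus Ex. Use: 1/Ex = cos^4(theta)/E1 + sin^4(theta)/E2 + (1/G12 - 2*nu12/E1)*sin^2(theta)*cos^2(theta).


cos^4(45) = 0.25, sin^4(45) = 0.25, sin^2(45)*cos^2(45) = 0.25
1/G12 - 2*nu12/E1 = 1/4 - 2*0.26/150 = 0.246533 GPa^-1
1/Ex = 0.25/150 + 0.25/7 + 0.246533*0.25 = 0.0990143 GPa^-1
Ex = 10.1 GPa

10.1 GPa


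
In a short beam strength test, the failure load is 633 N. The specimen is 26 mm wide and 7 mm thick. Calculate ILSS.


ILSS = 3F/(4bh) = 3*633/(4*26*7) = 2.61 MPa

2.61 MPa


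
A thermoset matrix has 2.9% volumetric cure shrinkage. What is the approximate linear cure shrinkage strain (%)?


Linear shrinkage ≈ vol_shrink/3 = 2.9/3 = 0.967%

0.967%


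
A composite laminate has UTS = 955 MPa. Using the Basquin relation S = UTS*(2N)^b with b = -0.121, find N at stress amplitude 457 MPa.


N = 0.5 * (S/UTS)^(1/b) = 0.5 * (457/955)^(1/-0.121) = 220.9625 cycles

220.9625 cycles


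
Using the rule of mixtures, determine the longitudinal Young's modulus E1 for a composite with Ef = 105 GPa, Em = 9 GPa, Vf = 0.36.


E1 = Ef*Vf + Em*(1-Vf) = 105*0.36 + 9*0.64 = 43.56 GPa

43.56 GPa


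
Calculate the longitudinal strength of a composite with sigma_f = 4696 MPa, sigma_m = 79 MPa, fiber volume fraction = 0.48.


sigma_1 = sigma_f*Vf + sigma_m*(1-Vf) = 4696*0.48 + 79*0.52 = 2295.2 MPa

2295.2 MPa


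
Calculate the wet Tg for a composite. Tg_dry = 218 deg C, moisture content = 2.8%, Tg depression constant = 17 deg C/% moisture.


Tg_wet = Tg_dry - k*moisture = 218 - 17*2.8 = 170.4 deg C

170.4 deg C


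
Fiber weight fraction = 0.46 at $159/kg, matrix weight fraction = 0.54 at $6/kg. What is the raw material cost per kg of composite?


Cost = cost_f*Wf + cost_m*Wm = 159*0.46 + 6*0.54 = $76.38/kg

$76.38/kg


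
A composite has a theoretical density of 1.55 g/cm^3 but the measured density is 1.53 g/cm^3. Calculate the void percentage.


Void% = (rho_theo - rho_actual)/rho_theo * 100 = (1.55 - 1.53)/1.55 * 100 = 1.29%

1.29%


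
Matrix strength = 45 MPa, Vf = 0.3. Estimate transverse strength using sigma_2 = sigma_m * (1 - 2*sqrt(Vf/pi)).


factor = 1 - 2*sqrt(0.3/pi) = 0.382
sigma_2 = 45 * 0.382 = 17.19 MPa

17.19 MPa


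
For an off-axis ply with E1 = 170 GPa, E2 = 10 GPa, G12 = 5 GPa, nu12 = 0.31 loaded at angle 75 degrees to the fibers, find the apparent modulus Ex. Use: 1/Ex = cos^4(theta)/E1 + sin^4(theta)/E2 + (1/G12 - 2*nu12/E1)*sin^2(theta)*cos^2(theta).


cos^4(75) = 0.004487, sin^4(75) = 0.870513, sin^2(75)*cos^2(75) = 0.0625
1/G12 - 2*nu12/E1 = 1/5 - 2*0.31/170 = 0.196353 GPa^-1
1/Ex = 0.004487/170 + 0.870513/10 + 0.196353*0.0625 = 0.0993497 GPa^-1
Ex = 10.07 GPa

10.07 GPa


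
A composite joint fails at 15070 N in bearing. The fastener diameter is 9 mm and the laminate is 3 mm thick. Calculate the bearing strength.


sigma_br = F/(d*h) = 15070/(9*3) = 558.1 MPa

558.1 MPa


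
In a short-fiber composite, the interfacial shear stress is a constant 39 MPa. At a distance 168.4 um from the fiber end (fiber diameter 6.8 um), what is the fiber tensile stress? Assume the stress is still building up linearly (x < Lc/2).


Force balance: sigma_f * (pi*d^2/4) = tau * (pi*d) * x  ->  sigma_f = 4 * tau * x / d
sigma_f = 4 * 39 * 168.4 / 6.8 = 3863.3 MPa

3863.3 MPa


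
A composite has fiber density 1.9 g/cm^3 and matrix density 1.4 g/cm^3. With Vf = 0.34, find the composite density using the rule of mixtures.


rho_c = rho_f*Vf + rho_m*(1-Vf) = 1.9*0.34 + 1.4*0.66 = 1.57 g/cm^3

1.57 g/cm^3


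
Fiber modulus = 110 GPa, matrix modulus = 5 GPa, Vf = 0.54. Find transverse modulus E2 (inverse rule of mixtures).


1/E2 = Vf/Ef + (1-Vf)/Em = 0.54/110 + 0.46/5
E2 = 10.32 GPa

10.32 GPa


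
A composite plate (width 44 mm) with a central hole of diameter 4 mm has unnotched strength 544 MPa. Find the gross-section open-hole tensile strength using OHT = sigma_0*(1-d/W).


OHT = sigma_0*(1-d/W) = 544*(1-4/44) = 494.5 MPa

494.5 MPa


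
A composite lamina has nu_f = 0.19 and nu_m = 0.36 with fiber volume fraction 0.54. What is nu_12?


nu_12 = nu_f*Vf + nu_m*(1-Vf) = 0.19*0.54 + 0.36*0.46 = 0.2682

0.2682


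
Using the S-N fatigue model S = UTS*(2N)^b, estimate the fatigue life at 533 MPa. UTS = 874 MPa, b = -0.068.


N = 0.5 * (S/UTS)^(1/b) = 0.5 * (533/874)^(1/-0.068) = 720.3798 cycles

720.3798 cycles


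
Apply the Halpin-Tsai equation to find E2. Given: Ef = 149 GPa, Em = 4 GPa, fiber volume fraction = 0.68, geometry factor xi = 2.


eta = (Ef/Em - 1)/(Ef/Em + xi) = (37.25 - 1)/(37.25 + 2) = 0.9236
E2 = Em*(1+xi*eta*Vf)/(1-eta*Vf) = 24.26 GPa

24.26 GPa


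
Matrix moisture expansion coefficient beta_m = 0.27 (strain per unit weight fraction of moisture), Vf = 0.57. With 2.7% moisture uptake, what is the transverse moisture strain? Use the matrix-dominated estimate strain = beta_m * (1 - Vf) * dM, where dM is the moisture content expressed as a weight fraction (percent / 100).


dM = 2.7/100 = 0.027
strain = beta_m * (1-Vf) * dM = 0.27 * 0.43 * 0.027 = 0.0031347

0.0031347


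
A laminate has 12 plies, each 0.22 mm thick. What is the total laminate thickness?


h = n * t_ply = 12 * 0.22 = 2.64 mm

2.64 mm


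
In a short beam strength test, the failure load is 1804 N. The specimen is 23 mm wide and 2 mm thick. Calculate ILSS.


ILSS = 3F/(4bh) = 3*1804/(4*23*2) = 29.41 MPa

29.41 MPa


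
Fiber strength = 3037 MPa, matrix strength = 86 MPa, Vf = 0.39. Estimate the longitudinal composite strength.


sigma_1 = sigma_f*Vf + sigma_m*(1-Vf) = 3037*0.39 + 86*0.61 = 1236.9 MPa

1236.9 MPa


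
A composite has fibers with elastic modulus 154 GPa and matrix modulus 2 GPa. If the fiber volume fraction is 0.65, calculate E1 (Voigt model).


E1 = Ef*Vf + Em*(1-Vf) = 154*0.65 + 2*0.35 = 100.8 GPa

100.8 GPa


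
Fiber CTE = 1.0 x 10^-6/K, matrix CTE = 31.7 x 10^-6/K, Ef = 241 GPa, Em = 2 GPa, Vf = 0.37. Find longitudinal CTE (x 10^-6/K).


E1 = Ef*Vf + Em*(1-Vf) = 90.43
alpha_1 = (alpha_f*Ef*Vf + alpha_m*Em*(1-Vf))/E1 = 1.43 x 10^-6/K

1.43 x 10^-6/K


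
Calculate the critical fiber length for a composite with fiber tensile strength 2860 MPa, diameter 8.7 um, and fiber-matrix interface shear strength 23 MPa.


Lc = sigma_f * d / (2 * tau_i) = 2860 * 8.7 / (2 * 23) = 540.9 um

540.9 um


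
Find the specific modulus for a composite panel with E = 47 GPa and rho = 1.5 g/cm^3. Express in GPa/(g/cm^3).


Specific stiffness = E/rho = 47/1.5 = 31.3 GPa/(g/cm^3)

31.3 GPa/(g/cm^3)


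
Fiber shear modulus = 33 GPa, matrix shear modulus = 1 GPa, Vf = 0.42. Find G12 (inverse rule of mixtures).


1/G12 = Vf/Gf + (1-Vf)/Gm = 0.42/33 + 0.58/1
G12 = 1.69 GPa

1.69 GPa


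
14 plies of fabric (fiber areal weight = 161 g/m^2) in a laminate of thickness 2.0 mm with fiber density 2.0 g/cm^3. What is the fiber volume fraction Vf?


Vf = n * FAW / (rho_f * h * 1000) = 14 * 161 / (2.0 * 2.0 * 1000) = 0.5635

0.5635


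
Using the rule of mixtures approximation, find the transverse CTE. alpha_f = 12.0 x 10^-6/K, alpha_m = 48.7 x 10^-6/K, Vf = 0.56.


alpha_2 = alpha_f*Vf + alpha_m*(1-Vf) = 12.0*0.56 + 48.7*0.44 = 28.1 x 10^-6/K

28.1 x 10^-6/K


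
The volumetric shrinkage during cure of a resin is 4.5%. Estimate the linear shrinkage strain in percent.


Linear shrinkage ≈ vol_shrink/3 = 4.5/3 = 1.5%

1.5%


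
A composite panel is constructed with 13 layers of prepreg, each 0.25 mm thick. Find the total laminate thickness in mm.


h = n * t_ply = 13 * 0.25 = 3.25 mm

3.25 mm


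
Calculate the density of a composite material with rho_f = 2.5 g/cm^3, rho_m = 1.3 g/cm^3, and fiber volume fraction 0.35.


rho_c = rho_f*Vf + rho_m*(1-Vf) = 2.5*0.35 + 1.3*0.65 = 1.72 g/cm^3

1.72 g/cm^3


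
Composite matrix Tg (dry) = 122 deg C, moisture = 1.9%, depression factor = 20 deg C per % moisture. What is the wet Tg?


Tg_wet = Tg_dry - k*moisture = 122 - 20*1.9 = 84.0 deg C

84.0 deg C


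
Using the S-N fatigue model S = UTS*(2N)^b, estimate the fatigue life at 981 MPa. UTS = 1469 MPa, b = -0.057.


N = 0.5 * (S/UTS)^(1/b) = 0.5 * (981/1469)^(1/-0.057) = 596.1214 cycles

596.1214 cycles


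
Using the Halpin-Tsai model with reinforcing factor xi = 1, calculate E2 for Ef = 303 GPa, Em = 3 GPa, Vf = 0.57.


eta = (Ef/Em - 1)/(Ef/Em + xi) = (101.0 - 1)/(101.0 + 1) = 0.9804
E2 = Em*(1+xi*eta*Vf)/(1-eta*Vf) = 10.6 GPa

10.6 GPa


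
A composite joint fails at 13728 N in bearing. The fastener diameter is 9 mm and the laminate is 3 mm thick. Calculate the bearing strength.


sigma_br = F/(d*h) = 13728/(9*3) = 508.4 MPa

508.4 MPa


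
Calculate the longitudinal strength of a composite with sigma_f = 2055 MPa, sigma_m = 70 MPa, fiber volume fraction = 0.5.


sigma_1 = sigma_f*Vf + sigma_m*(1-Vf) = 2055*0.5 + 70*0.5 = 1062.5 MPa

1062.5 MPa


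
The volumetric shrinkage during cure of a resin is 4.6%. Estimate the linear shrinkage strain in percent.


Linear shrinkage ≈ vol_shrink/3 = 4.6/3 = 1.533%

1.533%


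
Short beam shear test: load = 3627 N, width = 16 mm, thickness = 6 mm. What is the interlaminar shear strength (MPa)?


ILSS = 3F/(4bh) = 3*3627/(4*16*6) = 28.34 MPa

28.34 MPa


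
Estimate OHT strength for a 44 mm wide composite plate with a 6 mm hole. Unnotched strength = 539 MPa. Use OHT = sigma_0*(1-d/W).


OHT = sigma_0*(1-d/W) = 539*(1-6/44) = 465.5 MPa

465.5 MPa


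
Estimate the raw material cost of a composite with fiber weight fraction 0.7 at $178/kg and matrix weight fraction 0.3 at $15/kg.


Cost = cost_f*Wf + cost_m*Wm = 178*0.7 + 15*0.3 = $129.1/kg

$129.1/kg


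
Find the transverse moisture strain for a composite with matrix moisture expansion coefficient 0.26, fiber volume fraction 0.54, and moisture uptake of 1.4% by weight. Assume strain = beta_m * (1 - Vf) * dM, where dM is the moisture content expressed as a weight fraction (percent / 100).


dM = 1.4/100 = 0.014
strain = beta_m * (1-Vf) * dM = 0.26 * 0.46 * 0.014 = 0.0016744

0.0016744


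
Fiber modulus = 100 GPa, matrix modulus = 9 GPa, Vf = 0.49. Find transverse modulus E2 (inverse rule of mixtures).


1/E2 = Vf/Ef + (1-Vf)/Em = 0.49/100 + 0.51/9
E2 = 16.24 GPa

16.24 GPa


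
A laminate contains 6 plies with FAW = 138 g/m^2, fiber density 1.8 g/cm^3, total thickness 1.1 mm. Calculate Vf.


Vf = n * FAW / (rho_f * h * 1000) = 6 * 138 / (1.8 * 1.1 * 1000) = 0.4182

0.4182


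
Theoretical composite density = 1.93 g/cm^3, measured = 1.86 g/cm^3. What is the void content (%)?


Void% = (rho_theo - rho_actual)/rho_theo * 100 = (1.93 - 1.86)/1.93 * 100 = 3.63%

3.63%


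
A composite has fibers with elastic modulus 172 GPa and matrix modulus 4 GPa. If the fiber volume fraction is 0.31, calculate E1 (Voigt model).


E1 = Ef*Vf + Em*(1-Vf) = 172*0.31 + 4*0.69 = 56.08 GPa

56.08 GPa


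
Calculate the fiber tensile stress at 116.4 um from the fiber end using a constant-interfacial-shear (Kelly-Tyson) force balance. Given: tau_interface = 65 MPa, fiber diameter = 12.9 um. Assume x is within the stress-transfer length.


Force balance: sigma_f * (pi*d^2/4) = tau * (pi*d) * x  ->  sigma_f = 4 * tau * x / d
sigma_f = 4 * 65 * 116.4 / 12.9 = 2346.0 MPa

2346.0 MPa


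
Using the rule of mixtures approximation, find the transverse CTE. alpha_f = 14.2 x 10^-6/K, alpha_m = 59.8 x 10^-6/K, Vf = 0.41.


alpha_2 = alpha_f*Vf + alpha_m*(1-Vf) = 14.2*0.41 + 59.8*0.59 = 41.1 x 10^-6/K

41.1 x 10^-6/K


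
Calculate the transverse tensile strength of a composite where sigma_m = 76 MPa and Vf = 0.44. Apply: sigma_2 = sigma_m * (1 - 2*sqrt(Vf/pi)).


factor = 1 - 2*sqrt(0.44/pi) = 0.2515
sigma_2 = 76 * 0.2515 = 19.12 MPa

19.12 MPa


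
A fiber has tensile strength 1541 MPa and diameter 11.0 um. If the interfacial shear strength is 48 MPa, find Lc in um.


Lc = sigma_f * d / (2 * tau_i) = 1541 * 11.0 / (2 * 48) = 176.6 um

176.6 um


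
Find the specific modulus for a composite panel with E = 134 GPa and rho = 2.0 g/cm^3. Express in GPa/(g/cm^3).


Specific stiffness = E/rho = 134/2.0 = 67.0 GPa/(g/cm^3)

67.0 GPa/(g/cm^3)


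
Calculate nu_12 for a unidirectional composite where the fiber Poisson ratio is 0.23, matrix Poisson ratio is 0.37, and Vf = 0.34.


nu_12 = nu_f*Vf + nu_m*(1-Vf) = 0.23*0.34 + 0.37*0.66 = 0.3224

0.3224


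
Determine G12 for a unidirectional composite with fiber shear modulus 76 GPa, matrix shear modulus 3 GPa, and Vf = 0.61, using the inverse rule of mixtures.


1/G12 = Vf/Gf + (1-Vf)/Gm = 0.61/76 + 0.39/3
G12 = 7.24 GPa

7.24 GPa


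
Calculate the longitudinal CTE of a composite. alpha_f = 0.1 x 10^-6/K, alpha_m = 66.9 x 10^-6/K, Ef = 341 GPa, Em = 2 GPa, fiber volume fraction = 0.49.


E1 = Ef*Vf + Em*(1-Vf) = 168.11
alpha_1 = (alpha_f*Ef*Vf + alpha_m*Em*(1-Vf))/E1 = 0.51 x 10^-6/K

0.51 x 10^-6/K


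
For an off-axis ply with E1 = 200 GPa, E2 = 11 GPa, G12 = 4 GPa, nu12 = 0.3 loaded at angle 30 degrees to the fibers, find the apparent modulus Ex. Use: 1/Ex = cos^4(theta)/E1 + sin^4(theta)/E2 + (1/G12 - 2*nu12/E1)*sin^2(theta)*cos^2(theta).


cos^4(30) = 0.5625, sin^4(30) = 0.0625, sin^2(30)*cos^2(30) = 0.1875
1/G12 - 2*nu12/E1 = 1/4 - 2*0.3/200 = 0.247 GPa^-1
1/Ex = 0.5625/200 + 0.0625/11 + 0.247*0.1875 = 0.0548068 GPa^-1
Ex = 18.25 GPa

18.25 GPa


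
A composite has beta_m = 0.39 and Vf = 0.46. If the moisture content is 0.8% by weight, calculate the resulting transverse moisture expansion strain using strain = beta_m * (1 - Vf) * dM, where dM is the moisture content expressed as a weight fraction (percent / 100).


dM = 0.8/100 = 0.008
strain = beta_m * (1-Vf) * dM = 0.39 * 0.54 * 0.008 = 0.0016848

0.0016848


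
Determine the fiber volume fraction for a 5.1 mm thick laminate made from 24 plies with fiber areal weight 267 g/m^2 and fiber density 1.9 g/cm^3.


Vf = n * FAW / (rho_f * h * 1000) = 24 * 267 / (1.9 * 5.1 * 1000) = 0.6613

0.6613


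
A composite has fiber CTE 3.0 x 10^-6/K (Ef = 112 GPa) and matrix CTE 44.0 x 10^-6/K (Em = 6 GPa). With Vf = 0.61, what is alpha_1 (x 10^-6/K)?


E1 = Ef*Vf + Em*(1-Vf) = 70.66
alpha_1 = (alpha_f*Ef*Vf + alpha_m*Em*(1-Vf))/E1 = 4.36 x 10^-6/K

4.36 x 10^-6/K


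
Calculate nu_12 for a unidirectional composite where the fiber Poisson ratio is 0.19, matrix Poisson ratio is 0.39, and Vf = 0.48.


nu_12 = nu_f*Vf + nu_m*(1-Vf) = 0.19*0.48 + 0.39*0.52 = 0.294

0.294


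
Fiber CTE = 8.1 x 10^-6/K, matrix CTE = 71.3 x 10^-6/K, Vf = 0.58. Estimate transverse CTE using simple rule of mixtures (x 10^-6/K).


alpha_2 = alpha_f*Vf + alpha_m*(1-Vf) = 8.1*0.58 + 71.3*0.42 = 34.6 x 10^-6/K

34.6 x 10^-6/K


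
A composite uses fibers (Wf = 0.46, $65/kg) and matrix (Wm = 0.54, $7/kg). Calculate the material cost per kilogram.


Cost = cost_f*Wf + cost_m*Wm = 65*0.46 + 7*0.54 = $33.68/kg

$33.68/kg


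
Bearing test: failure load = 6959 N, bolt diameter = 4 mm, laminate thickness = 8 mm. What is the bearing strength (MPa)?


sigma_br = F/(d*h) = 6959/(4*8) = 217.5 MPa

217.5 MPa


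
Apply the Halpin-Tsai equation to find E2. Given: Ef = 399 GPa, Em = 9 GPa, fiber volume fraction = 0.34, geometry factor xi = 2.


eta = (Ef/Em - 1)/(Ef/Em + xi) = (44.3333 - 1)/(44.3333 + 2) = 0.9353
E2 = Em*(1+xi*eta*Vf)/(1-eta*Vf) = 21.59 GPa

21.59 GPa


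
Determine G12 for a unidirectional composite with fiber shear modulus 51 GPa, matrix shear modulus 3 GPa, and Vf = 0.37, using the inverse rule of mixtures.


1/G12 = Vf/Gf + (1-Vf)/Gm = 0.37/51 + 0.63/3
G12 = 4.6 GPa

4.6 GPa


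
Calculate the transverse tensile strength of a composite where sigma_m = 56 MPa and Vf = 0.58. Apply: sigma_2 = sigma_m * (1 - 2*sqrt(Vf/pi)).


factor = 1 - 2*sqrt(0.58/pi) = 0.1407
sigma_2 = 56 * 0.1407 = 7.88 MPa

7.88 MPa


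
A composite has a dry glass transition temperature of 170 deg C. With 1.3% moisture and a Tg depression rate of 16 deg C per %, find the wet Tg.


Tg_wet = Tg_dry - k*moisture = 170 - 16*1.3 = 149.2 deg C

149.2 deg C


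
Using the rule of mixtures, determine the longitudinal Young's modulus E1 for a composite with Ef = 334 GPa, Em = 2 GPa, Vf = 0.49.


E1 = Ef*Vf + Em*(1-Vf) = 334*0.49 + 2*0.51 = 164.68 GPa

164.68 GPa


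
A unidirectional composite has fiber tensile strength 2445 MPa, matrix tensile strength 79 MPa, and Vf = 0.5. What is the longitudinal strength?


sigma_1 = sigma_f*Vf + sigma_m*(1-Vf) = 2445*0.5 + 79*0.5 = 1262.0 MPa

1262.0 MPa


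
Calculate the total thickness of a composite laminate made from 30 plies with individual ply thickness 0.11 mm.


h = n * t_ply = 30 * 0.11 = 3.3 mm

3.3 mm


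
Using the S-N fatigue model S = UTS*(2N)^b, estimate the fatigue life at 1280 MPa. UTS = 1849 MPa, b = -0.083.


N = 0.5 * (S/UTS)^(1/b) = 0.5 * (1280/1849)^(1/-0.083) = 42.0137 cycles

42.0137 cycles


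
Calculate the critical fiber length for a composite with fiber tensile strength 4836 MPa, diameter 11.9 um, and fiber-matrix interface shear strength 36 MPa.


Lc = sigma_f * d / (2 * tau_i) = 4836 * 11.9 / (2 * 36) = 799.3 um

799.3 um


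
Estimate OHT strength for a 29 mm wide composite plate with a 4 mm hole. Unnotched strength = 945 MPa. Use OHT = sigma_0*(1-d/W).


OHT = sigma_0*(1-d/W) = 945*(1-4/29) = 814.7 MPa

814.7 MPa


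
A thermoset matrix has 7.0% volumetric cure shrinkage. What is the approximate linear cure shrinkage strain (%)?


Linear shrinkage ≈ vol_shrink/3 = 7.0/3 = 2.333%

2.333%


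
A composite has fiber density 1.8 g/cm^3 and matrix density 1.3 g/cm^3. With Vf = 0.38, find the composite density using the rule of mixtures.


rho_c = rho_f*Vf + rho_m*(1-Vf) = 1.8*0.38 + 1.3*0.62 = 1.49 g/cm^3

1.49 g/cm^3


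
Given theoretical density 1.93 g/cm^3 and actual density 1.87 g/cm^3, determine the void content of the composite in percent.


Void% = (rho_theo - rho_actual)/rho_theo * 100 = (1.93 - 1.87)/1.93 * 100 = 3.11%

3.11%


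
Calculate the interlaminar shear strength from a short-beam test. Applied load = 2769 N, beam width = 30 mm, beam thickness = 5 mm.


ILSS = 3F/(4bh) = 3*2769/(4*30*5) = 13.85 MPa

13.85 MPa


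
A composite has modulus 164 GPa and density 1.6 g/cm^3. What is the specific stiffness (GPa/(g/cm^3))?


Specific stiffness = E/rho = 164/1.6 = 102.5 GPa/(g/cm^3)

102.5 GPa/(g/cm^3)


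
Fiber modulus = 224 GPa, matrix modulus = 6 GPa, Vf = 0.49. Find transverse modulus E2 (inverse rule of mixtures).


1/E2 = Vf/Ef + (1-Vf)/Em = 0.49/224 + 0.51/6
E2 = 11.47 GPa

11.47 GPa


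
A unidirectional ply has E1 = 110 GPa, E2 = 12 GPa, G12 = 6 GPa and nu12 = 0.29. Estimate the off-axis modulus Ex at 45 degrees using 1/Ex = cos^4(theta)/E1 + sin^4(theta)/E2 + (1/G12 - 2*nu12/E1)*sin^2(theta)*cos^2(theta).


cos^4(45) = 0.25, sin^4(45) = 0.25, sin^2(45)*cos^2(45) = 0.25
1/G12 - 2*nu12/E1 = 1/6 - 2*0.29/110 = 0.161394 GPa^-1
1/Ex = 0.25/110 + 0.25/12 + 0.161394*0.25 = 0.0634545 GPa^-1
Ex = 15.76 GPa

15.76 GPa


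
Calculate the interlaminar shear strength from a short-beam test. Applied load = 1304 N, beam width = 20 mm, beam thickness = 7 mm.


ILSS = 3F/(4bh) = 3*1304/(4*20*7) = 6.99 MPa

6.99 MPa


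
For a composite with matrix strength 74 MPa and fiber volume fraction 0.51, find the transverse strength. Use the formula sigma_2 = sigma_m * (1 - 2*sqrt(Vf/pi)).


factor = 1 - 2*sqrt(0.51/pi) = 0.1942
sigma_2 = 74 * 0.1942 = 14.37 MPa

14.37 MPa


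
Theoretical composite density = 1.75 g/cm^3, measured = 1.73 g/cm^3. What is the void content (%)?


Void% = (rho_theo - rho_actual)/rho_theo * 100 = (1.75 - 1.73)/1.75 * 100 = 1.14%

1.14%


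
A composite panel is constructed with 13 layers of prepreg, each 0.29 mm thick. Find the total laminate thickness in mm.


h = n * t_ply = 13 * 0.29 = 3.77 mm

3.77 mm


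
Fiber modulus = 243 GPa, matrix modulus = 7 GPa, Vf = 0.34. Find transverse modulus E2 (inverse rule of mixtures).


1/E2 = Vf/Ef + (1-Vf)/Em = 0.34/243 + 0.66/7
E2 = 10.45 GPa

10.45 GPa


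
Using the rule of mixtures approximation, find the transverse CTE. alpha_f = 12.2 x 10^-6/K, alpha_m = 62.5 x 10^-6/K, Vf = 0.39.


alpha_2 = alpha_f*Vf + alpha_m*(1-Vf) = 12.2*0.39 + 62.5*0.61 = 42.9 x 10^-6/K

42.9 x 10^-6/K


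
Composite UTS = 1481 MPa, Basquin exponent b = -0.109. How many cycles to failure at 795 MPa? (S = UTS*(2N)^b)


N = 0.5 * (S/UTS)^(1/b) = 0.5 * (795/1481)^(1/-0.109) = 150.5769 cycles

150.5769 cycles


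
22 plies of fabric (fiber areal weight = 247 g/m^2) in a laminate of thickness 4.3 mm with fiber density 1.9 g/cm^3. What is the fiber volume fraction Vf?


Vf = n * FAW / (rho_f * h * 1000) = 22 * 247 / (1.9 * 4.3 * 1000) = 0.6651

0.6651


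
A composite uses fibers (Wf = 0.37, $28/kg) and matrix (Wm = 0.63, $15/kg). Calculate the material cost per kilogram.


Cost = cost_f*Wf + cost_m*Wm = 28*0.37 + 15*0.63 = $19.81/kg

$19.81/kg


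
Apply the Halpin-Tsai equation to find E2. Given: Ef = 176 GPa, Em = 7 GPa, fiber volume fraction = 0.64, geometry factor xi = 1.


eta = (Ef/Em - 1)/(Ef/Em + xi) = (25.1429 - 1)/(25.1429 + 1) = 0.9235
E2 = Em*(1+xi*eta*Vf)/(1-eta*Vf) = 27.23 GPa

27.23 GPa


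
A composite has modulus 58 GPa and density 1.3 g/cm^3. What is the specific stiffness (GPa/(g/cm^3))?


Specific stiffness = E/rho = 58/1.3 = 44.6 GPa/(g/cm^3)

44.6 GPa/(g/cm^3)


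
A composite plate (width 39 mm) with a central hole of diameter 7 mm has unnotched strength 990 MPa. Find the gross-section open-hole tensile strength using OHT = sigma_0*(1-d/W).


OHT = sigma_0*(1-d/W) = 990*(1-7/39) = 812.3 MPa

812.3 MPa


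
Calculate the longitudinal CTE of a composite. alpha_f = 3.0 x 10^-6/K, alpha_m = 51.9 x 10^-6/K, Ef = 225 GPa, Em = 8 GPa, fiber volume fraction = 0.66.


E1 = Ef*Vf + Em*(1-Vf) = 151.22
alpha_1 = (alpha_f*Ef*Vf + alpha_m*Em*(1-Vf))/E1 = 3.88 x 10^-6/K

3.88 x 10^-6/K


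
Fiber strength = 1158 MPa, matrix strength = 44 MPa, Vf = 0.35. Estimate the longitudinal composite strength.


sigma_1 = sigma_f*Vf + sigma_m*(1-Vf) = 1158*0.35 + 44*0.65 = 433.9 MPa

433.9 MPa


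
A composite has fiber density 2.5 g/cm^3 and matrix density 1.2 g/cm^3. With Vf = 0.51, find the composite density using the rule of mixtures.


rho_c = rho_f*Vf + rho_m*(1-Vf) = 2.5*0.51 + 1.2*0.49 = 1.863 g/cm^3

1.863 g/cm^3


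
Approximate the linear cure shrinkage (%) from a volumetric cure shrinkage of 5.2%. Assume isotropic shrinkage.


Linear shrinkage ≈ vol_shrink/3 = 5.2/3 = 1.733%

1.733%


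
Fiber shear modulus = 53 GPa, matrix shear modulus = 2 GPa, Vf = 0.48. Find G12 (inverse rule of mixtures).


1/G12 = Vf/Gf + (1-Vf)/Gm = 0.48/53 + 0.52/2
G12 = 3.72 GPa

3.72 GPa


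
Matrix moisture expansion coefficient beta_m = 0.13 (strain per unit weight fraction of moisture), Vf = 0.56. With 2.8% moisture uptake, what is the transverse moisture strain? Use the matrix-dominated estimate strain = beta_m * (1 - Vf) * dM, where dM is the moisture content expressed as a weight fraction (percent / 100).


dM = 2.8/100 = 0.028
strain = beta_m * (1-Vf) * dM = 0.13 * 0.44 * 0.028 = 0.0016016

0.0016016


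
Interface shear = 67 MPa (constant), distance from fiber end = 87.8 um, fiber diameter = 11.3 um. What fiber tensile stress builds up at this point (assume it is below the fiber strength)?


Force balance: sigma_f * (pi*d^2/4) = tau * (pi*d) * x  ->  sigma_f = 4 * tau * x / d
sigma_f = 4 * 67 * 87.8 / 11.3 = 2082.3 MPa

2082.3 MPa


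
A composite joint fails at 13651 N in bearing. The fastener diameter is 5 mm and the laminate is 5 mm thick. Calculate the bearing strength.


sigma_br = F/(d*h) = 13651/(5*5) = 546.0 MPa

546.0 MPa


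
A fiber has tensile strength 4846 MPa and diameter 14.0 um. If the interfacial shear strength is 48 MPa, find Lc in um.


Lc = sigma_f * d / (2 * tau_i) = 4846 * 14.0 / (2 * 48) = 706.7 um

706.7 um


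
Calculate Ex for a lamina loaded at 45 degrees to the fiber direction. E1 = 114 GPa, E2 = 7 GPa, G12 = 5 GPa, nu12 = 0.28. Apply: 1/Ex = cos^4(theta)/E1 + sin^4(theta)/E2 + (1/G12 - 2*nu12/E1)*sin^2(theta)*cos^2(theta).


cos^4(45) = 0.25, sin^4(45) = 0.25, sin^2(45)*cos^2(45) = 0.25
1/G12 - 2*nu12/E1 = 1/5 - 2*0.28/114 = 0.195088 GPa^-1
1/Ex = 0.25/114 + 0.25/7 + 0.195088*0.25 = 0.0866792 GPa^-1
Ex = 11.54 GPa

11.54 GPa


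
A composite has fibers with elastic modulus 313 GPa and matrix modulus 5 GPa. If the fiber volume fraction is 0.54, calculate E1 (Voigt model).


E1 = Ef*Vf + Em*(1-Vf) = 313*0.54 + 5*0.46 = 171.32 GPa

171.32 GPa


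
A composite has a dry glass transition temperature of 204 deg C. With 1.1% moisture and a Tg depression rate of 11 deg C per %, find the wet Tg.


Tg_wet = Tg_dry - k*moisture = 204 - 11*1.1 = 191.9 deg C

191.9 deg C


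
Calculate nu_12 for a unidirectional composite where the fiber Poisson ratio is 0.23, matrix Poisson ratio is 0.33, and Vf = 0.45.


nu_12 = nu_f*Vf + nu_m*(1-Vf) = 0.23*0.45 + 0.33*0.55 = 0.285

0.285


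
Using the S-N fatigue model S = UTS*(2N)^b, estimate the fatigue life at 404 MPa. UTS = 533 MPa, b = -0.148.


N = 0.5 * (S/UTS)^(1/b) = 0.5 * (404/533)^(1/-0.148) = 3.2518 cycles

3.2518 cycles


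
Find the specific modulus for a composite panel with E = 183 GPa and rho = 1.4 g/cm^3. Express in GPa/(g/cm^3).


Specific stiffness = E/rho = 183/1.4 = 130.7 GPa/(g/cm^3)

130.7 GPa/(g/cm^3)


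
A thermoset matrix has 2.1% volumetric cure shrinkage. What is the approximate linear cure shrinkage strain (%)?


Linear shrinkage ≈ vol_shrink/3 = 2.1/3 = 0.7%

0.7%


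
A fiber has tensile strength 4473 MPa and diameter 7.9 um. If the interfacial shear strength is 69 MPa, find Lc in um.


Lc = sigma_f * d / (2 * tau_i) = 4473 * 7.9 / (2 * 69) = 256.1 um

256.1 um


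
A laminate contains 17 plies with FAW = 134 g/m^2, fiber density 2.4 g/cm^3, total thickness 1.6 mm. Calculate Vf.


Vf = n * FAW / (rho_f * h * 1000) = 17 * 134 / (2.4 * 1.6 * 1000) = 0.5932

0.5932


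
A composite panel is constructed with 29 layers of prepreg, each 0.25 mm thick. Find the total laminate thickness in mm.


h = n * t_ply = 29 * 0.25 = 7.25 mm

7.25 mm


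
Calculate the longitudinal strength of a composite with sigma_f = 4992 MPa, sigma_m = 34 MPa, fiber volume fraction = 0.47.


sigma_1 = sigma_f*Vf + sigma_m*(1-Vf) = 4992*0.47 + 34*0.53 = 2364.3 MPa

2364.3 MPa


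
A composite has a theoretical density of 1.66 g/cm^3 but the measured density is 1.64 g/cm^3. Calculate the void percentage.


Void% = (rho_theo - rho_actual)/rho_theo * 100 = (1.66 - 1.64)/1.66 * 100 = 1.2%

1.2%


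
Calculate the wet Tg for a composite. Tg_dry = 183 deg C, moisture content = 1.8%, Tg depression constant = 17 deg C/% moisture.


Tg_wet = Tg_dry - k*moisture = 183 - 17*1.8 = 152.4 deg C

152.4 deg C


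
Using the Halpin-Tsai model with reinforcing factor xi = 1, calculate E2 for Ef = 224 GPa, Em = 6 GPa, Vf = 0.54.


eta = (Ef/Em - 1)/(Ef/Em + xi) = (37.3333 - 1)/(37.3333 + 1) = 0.9478
E2 = Em*(1+xi*eta*Vf)/(1-eta*Vf) = 18.58 GPa

18.58 GPa


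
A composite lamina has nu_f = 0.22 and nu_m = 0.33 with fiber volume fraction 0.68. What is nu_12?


nu_12 = nu_f*Vf + nu_m*(1-Vf) = 0.22*0.68 + 0.33*0.32 = 0.2552

0.2552


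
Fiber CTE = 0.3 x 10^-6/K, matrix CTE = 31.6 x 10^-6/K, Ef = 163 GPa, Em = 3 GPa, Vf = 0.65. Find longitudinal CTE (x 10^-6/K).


E1 = Ef*Vf + Em*(1-Vf) = 107.0
alpha_1 = (alpha_f*Ef*Vf + alpha_m*Em*(1-Vf))/E1 = 0.61 x 10^-6/K

0.61 x 10^-6/K


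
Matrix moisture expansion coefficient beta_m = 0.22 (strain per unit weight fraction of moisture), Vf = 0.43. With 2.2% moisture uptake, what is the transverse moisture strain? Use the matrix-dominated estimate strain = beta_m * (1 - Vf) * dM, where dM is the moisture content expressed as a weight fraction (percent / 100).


dM = 2.2/100 = 0.022
strain = beta_m * (1-Vf) * dM = 0.22 * 0.57 * 0.022 = 0.0027588

0.0027588


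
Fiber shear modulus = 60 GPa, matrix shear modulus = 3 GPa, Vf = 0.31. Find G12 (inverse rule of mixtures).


1/G12 = Vf/Gf + (1-Vf)/Gm = 0.31/60 + 0.69/3
G12 = 4.25 GPa

4.25 GPa


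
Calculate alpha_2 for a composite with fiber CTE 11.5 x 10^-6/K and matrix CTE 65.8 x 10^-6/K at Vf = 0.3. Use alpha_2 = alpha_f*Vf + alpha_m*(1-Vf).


alpha_2 = alpha_f*Vf + alpha_m*(1-Vf) = 11.5*0.3 + 65.8*0.7 = 49.5 x 10^-6/K

49.5 x 10^-6/K


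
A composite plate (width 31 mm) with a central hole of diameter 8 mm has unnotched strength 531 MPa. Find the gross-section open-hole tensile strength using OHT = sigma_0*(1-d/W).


OHT = sigma_0*(1-d/W) = 531*(1-8/31) = 394.0 MPa

394.0 MPa


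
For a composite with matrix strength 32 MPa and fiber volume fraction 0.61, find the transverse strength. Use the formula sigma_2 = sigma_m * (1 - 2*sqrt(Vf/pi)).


factor = 1 - 2*sqrt(0.61/pi) = 0.1187
sigma_2 = 32 * 0.1187 = 3.8 MPa

3.8 MPa


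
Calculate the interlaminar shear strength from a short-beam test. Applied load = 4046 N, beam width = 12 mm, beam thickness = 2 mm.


ILSS = 3F/(4bh) = 3*4046/(4*12*2) = 126.44 MPa

126.44 MPa


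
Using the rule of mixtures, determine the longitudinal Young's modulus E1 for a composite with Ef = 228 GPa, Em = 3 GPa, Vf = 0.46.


E1 = Ef*Vf + Em*(1-Vf) = 228*0.46 + 3*0.54 = 106.5 GPa

106.5 GPa


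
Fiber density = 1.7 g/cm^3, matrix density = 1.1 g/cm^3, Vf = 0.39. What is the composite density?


rho_c = rho_f*Vf + rho_m*(1-Vf) = 1.7*0.39 + 1.1*0.61 = 1.334 g/cm^3

1.334 g/cm^3


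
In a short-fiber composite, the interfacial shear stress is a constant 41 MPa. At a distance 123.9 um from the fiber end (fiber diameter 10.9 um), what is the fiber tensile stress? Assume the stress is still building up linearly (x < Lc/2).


Force balance: sigma_f * (pi*d^2/4) = tau * (pi*d) * x  ->  sigma_f = 4 * tau * x / d
sigma_f = 4 * 41 * 123.9 / 10.9 = 1864.2 MPa

1864.2 MPa


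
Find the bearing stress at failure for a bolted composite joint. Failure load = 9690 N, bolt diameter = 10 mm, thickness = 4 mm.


sigma_br = F/(d*h) = 9690/(10*4) = 242.3 MPa

242.3 MPa


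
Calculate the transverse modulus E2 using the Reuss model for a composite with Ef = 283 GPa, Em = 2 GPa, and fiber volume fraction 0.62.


1/E2 = Vf/Ef + (1-Vf)/Em = 0.62/283 + 0.38/2
E2 = 5.2 GPa

5.2 GPa


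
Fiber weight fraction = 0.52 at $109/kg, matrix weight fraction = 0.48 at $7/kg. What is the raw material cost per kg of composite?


Cost = cost_f*Wf + cost_m*Wm = 109*0.52 + 7*0.48 = $60.04/kg

$60.04/kg


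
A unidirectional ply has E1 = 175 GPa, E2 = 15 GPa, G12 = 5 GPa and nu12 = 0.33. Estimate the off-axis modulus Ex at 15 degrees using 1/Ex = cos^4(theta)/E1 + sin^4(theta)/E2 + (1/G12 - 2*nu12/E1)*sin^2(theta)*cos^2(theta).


cos^4(15) = 0.870513, sin^4(15) = 0.004487, sin^2(15)*cos^2(15) = 0.0625
1/G12 - 2*nu12/E1 = 1/5 - 2*0.33/175 = 0.196229 GPa^-1
1/Ex = 0.870513/175 + 0.004487/15 + 0.196229*0.0625 = 0.0175378 GPa^-1
Ex = 57.02 GPa

57.02 GPa


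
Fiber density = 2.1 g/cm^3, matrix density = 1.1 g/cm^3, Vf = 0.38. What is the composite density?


rho_c = rho_f*Vf + rho_m*(1-Vf) = 2.1*0.38 + 1.1*0.62 = 1.48 g/cm^3

1.48 g/cm^3


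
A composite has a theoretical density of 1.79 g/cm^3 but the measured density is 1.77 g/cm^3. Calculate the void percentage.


Void% = (rho_theo - rho_actual)/rho_theo * 100 = (1.79 - 1.77)/1.79 * 100 = 1.12%

1.12%


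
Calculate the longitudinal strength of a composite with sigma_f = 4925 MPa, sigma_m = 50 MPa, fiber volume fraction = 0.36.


sigma_1 = sigma_f*Vf + sigma_m*(1-Vf) = 4925*0.36 + 50*0.64 = 1805.0 MPa

1805.0 MPa
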